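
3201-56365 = -53164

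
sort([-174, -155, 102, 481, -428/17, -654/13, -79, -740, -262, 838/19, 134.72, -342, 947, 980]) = [-740, -342, -262, -174, -155, -79, -654/13, -428/17, 838/19, 102, 134.72, 481, 947, 980]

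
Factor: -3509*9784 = -1*2^3*11^2*29^1*1223^1 = -34332056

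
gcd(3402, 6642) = 162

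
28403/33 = 860 + 23/33 ≈ 860.70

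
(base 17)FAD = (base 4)1012212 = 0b1000110100110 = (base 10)4518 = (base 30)50I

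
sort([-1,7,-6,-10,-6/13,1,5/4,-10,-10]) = [-10,-10,-10,-6,-1,-6/13,1,5/4,7]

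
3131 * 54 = 169074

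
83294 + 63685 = 146979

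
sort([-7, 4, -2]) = [-7, -2, 4]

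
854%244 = 122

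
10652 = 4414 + 6238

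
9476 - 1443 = 8033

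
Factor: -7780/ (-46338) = 2^1*3^ (-1)*5^1*389^1*7723^ (-1) = 3890/23169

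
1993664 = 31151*64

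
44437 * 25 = 1110925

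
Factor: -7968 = -1 * 2^5 * 3^1 * 83^1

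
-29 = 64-93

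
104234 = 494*211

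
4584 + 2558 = 7142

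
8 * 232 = 1856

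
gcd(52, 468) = 52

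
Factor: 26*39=2^1*3^1*13^2=1014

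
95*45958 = 4366010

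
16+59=75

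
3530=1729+1801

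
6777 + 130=6907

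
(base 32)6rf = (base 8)15557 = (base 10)7023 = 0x1b6f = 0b1101101101111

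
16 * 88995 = 1423920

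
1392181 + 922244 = 2314425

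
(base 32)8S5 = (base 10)9093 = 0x2385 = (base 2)10001110000101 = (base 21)KD0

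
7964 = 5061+2903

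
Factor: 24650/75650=29^1*89^ (-1)=29/89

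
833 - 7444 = -6611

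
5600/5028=1 + 143/1257 ≈ 1.11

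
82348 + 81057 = 163405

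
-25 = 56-81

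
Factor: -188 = -1 * 2^2 * 47^1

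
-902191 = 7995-910186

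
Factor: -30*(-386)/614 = 2^1*3^1*5^1*193^1*307^ (-1) = 5790/307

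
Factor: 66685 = 5^1 * 13337^1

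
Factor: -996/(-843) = 2^2*83^1*281^(-1) = 332/281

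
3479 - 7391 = -3912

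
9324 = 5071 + 4253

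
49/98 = 1/2 = 0.50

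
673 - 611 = 62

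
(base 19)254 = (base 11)687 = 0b1100110101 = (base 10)821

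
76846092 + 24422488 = 101268580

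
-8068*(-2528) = 20395904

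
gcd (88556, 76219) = 169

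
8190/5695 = 1 + 499/1139 ≈ 1.44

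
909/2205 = 101/245 ≈ 0.412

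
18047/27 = 668+11/27 ≈ 668.41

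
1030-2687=-1657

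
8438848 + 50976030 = 59414878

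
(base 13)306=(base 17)1d3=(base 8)1001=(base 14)289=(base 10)513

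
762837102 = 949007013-186169911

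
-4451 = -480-3971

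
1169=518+651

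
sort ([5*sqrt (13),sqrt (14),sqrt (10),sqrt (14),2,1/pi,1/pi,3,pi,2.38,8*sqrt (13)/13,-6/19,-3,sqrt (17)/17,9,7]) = [-3,-6/19,sqrt (17)/17,1/pi,1/pi,2,8*sqrt (13)/13,2.38,3,pi,sqrt (10),sqrt (14),sqrt (14),7,9,5*sqrt (13)]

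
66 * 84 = 5544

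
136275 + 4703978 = 4840253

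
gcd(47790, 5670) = 810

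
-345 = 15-360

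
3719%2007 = 1712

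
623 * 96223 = 59946929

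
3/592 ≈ 0.00507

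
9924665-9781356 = 143309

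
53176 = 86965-33789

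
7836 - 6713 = 1123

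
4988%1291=1115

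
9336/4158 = 2 + 170/693 ≈ 2.25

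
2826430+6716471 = 9542901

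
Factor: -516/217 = -1*2^2*3^1*7^(-1)*31^(-1)*43^1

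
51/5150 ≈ 0.00990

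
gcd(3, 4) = 1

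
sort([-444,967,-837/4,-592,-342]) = [-592,-444,-342,-837/4,967]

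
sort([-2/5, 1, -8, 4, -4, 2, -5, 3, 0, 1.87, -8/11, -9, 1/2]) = [-9, -8, -5, -4, -8/11, -2/5, 0, 1/2, 1, 1.87, 2, 3, 4]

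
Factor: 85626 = 2^1 * 3^2 * 67^1 * 71^1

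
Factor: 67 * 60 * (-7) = -1 * 2^2 * 3^1 * 5^1 * 7^1 * 67^1 = -28140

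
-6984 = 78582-85566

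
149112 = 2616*57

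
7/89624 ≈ 0.0000781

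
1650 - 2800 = -1150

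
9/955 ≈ 0.00942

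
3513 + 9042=12555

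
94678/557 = 169 + 545/557 ≈ 169.98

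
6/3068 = 3/1534≈0.00196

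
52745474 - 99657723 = -46912249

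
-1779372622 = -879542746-899829876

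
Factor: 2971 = 2971^1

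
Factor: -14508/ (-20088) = 2^ (-1) * 3^ (-2) * 13^1 = 13/18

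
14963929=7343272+7620657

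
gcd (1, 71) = 1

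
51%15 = 6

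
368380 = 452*815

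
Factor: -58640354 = -1*2^1*29320177^1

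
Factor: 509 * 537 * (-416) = -1 * 2^5 * 3^1 * 13^1 * 179^1 * 509^1 = -113706528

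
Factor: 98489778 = 2^1*3^1*16414963^1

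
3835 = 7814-3979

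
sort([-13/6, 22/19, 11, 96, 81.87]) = [-13/6, 22/19, 11, 81.87, 96]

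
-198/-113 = 1+85/113 ≈ 1.75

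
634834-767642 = -132808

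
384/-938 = -192/469 ≈ -0.409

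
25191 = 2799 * 9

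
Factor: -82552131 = -1*3^2*19^1*43^1*103^1*109^1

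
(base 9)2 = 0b10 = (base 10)2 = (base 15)2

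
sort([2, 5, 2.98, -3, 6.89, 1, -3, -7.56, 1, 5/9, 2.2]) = [-7.56, -3, -3, 5/9, 1, 1, 2, 2.2, 2.98, 5, 6.89]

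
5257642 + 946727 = 6204369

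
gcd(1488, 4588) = 124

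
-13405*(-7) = 93835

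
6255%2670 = 915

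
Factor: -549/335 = -1*3^2*5^(-1)*61^1*67^(-1)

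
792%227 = 111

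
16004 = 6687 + 9317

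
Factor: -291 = -1 * 3^1 * 97^1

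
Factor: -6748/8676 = -1 * 3^(-2) * 7^1 = -7/9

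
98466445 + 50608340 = 149074785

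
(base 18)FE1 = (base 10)5113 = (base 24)8L1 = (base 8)11771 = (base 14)1C13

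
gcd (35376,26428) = 4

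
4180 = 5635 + -1455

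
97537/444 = 219 + 301/444 ≈ 219.68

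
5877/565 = 10 + 227/565≈10.40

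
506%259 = 247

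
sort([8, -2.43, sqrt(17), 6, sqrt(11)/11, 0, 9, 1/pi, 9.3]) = [-2.43, 0, sqrt(11)/11, 1/pi, sqrt(17), 6, 8, 9, 9.3]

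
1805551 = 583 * 3097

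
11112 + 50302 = 61414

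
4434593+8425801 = 12860394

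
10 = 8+2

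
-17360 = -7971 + -9389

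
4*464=1856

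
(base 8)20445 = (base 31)8pm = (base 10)8485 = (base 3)102122021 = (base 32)895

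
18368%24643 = 18368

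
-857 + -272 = -1129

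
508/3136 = 127/784 ≈ 0.162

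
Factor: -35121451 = -1 * 35121451^1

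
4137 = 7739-3602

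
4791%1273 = 972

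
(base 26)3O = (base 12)86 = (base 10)102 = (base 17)60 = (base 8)146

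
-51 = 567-618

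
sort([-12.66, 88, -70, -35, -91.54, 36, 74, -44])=[-91.54, -70, -44, -35, -12.66, 36, 74, 88]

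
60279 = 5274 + 55005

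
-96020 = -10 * 9602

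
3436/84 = 859/21 ≈ 40.90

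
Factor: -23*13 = -1*13^1*23^1 = -299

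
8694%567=189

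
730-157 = 573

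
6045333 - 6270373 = -225040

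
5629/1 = 5629 = 5629.00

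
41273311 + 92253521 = 133526832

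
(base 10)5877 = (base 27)81i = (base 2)1011011110101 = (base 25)9a2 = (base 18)1029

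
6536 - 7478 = -942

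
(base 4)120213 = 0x627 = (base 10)1575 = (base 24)2hf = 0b11000100111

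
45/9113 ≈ 0.00494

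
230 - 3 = 227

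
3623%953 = 764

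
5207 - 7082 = -1875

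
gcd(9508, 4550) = 2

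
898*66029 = 59294042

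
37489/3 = 12496 + 1/3 ≈ 12496.33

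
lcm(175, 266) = 6650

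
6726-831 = 5895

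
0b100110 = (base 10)38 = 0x26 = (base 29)19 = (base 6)102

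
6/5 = 1 + 1/5 = 1.20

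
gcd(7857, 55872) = 873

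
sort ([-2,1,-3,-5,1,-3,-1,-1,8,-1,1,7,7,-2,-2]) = [-5,-3,-3,-2,-2,-2,-1,-1,-1,1,1,1,7,7,8]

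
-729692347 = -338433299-391259048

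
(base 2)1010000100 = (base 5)10034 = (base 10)644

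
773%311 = 151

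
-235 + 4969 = 4734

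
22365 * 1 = 22365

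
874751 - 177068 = 697683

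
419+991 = 1410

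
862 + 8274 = 9136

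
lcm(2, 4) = 4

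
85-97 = -12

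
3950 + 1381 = 5331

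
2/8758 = 1/4379≈0.000228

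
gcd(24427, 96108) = 1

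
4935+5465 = 10400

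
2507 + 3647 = 6154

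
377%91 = 13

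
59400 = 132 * 450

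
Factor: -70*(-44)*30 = 2^4*3^1*5^2*7^1*11^1 = 92400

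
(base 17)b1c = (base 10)3208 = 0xc88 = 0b110010001000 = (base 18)9g4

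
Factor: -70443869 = -1*17^1*4143757^1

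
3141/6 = 1047/2 = 523.50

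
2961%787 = 600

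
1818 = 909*2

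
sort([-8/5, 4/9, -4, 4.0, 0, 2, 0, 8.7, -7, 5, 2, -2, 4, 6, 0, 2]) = [-7, -4, -2, -8/5, 0, 0, 0, 4/9, 2, 2, 2, 4.0, 4, 5, 6, 8.7]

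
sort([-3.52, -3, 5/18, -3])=[-3.52, -3, -3, 5/18]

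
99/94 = 1+5/94 ≈ 1.05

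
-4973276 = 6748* (-737)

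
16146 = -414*(-39)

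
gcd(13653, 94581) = 9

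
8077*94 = 759238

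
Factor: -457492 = -1 * 2^2 * 7^1 * 16339^1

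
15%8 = 7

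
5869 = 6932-1063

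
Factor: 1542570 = 2^1 * 3^1 * 5^1 * 51419^1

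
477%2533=477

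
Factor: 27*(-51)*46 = -1*2^1*3^4*17^1*23^1 = -63342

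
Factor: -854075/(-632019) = 3^(-1) * 5^2 * 127^1 * 191^(-1) * 269^1 * 1103^(-1)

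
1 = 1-0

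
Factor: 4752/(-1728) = -1*2^(-2)*11^1 = -11/4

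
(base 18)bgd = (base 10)3865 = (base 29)4h8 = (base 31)40l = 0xf19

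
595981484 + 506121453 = 1102102937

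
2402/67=35 + 57/67 ≈ 35.85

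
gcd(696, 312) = 24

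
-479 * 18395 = -8811205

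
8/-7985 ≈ -0.00100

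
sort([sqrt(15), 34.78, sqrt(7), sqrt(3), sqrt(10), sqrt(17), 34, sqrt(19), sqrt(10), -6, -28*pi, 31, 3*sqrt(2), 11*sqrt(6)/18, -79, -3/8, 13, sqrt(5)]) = [-28*pi, -79, -6, -3/8, 11*sqrt(6)/18, sqrt(3), sqrt(5), sqrt(7), sqrt(10), sqrt(10), sqrt(15), sqrt(17), 3*sqrt(2), sqrt(19), 13, 31, 34, 34.78]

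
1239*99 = 122661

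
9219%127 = 75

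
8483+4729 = 13212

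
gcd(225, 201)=3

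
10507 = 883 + 9624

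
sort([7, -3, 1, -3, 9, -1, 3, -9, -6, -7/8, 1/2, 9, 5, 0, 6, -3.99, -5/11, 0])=[-9, -6, -3.99, -3, -3, -1, -7/8, -5/11, 0, 0, 1/2, 1, 3, 5, 6, 7, 9, 9]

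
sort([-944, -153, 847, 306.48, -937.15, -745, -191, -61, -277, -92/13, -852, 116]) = [-944, -937.15, -852, -745, -277, -191, -153, -61, -92/13, 116, 306.48, 847]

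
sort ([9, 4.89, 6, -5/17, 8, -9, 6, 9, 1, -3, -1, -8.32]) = [-9, -8.32, -3, -1, -5/17, 1, 4.89, 6, 6, 8, 9, 9]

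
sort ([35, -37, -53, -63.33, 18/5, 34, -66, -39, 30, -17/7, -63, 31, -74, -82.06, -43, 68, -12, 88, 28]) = [-82.06, -74, -66, -63.33, -63, -53, -43, -39, -37, -12, -17/7, 18/5, 28, 30, 31, 34, 35, 68, 88]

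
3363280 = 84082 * 40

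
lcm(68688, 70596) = 2541456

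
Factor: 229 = 229^1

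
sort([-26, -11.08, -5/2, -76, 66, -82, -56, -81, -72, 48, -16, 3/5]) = [-82, -81, -76, -72, -56, -26, -16, -11.08, -5/2, 3/5, 48, 66]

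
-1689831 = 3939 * (-429)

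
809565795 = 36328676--773237119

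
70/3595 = 14/719 ≈ 0.0195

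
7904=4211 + 3693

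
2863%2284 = 579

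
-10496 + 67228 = 56732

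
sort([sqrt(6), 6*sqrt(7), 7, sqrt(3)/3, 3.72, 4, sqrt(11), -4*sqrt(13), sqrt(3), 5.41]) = [-4*sqrt(13), sqrt(3)/3, sqrt(3), sqrt(6), sqrt(11), 3.72, 4, 5.41, 7, 6*sqrt(7)]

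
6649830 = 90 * 73887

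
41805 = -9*(-4645)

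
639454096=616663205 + 22790891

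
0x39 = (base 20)2h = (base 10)57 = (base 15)3c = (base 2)111001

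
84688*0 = 0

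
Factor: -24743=-1*109^1*227^1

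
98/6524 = 7/466 ≈ 0.0150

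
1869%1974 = 1869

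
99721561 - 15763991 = 83957570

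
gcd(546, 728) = 182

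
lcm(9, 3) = 9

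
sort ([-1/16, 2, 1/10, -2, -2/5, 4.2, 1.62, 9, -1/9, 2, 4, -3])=[-3, -2, -2/5, -1/9, -1/16, 1/10, 1.62, 2, 2, 4, 4.2, 9]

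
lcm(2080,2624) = 170560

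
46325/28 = 1654 + 13/28 ≈ 1654.46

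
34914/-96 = -363 - 11/16 ≈ -363.69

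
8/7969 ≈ 0.00100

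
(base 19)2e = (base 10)52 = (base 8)64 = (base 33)1j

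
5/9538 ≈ 0.000524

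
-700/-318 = 350/159 ≈ 2.20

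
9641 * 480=4627680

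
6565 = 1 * 6565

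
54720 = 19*2880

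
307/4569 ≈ 0.0672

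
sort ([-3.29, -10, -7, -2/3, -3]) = [-10, -7, -3.29, -3, -2/3]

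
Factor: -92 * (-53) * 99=2^2 * 3^2 * 11^1 * 23^1 * 53^1=482724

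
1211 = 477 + 734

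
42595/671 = 63 + 322/671 ≈ 63.48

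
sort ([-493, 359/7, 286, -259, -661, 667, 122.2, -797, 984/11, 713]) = [-797, -661, -493, -259, 359/7, 984/11, 122.2, 286, 667, 713]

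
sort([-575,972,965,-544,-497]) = [-575,-544,-497,965,972]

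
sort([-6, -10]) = [-10, -6]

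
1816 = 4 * 454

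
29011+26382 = 55393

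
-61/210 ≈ -0.290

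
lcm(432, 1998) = 15984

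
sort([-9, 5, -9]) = [-9, -9, 5]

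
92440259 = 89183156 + 3257103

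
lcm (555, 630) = 23310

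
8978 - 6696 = 2282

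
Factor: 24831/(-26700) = -1*2^(-2)*3^1*5^(-2)*31^1 = -93/100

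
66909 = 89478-22569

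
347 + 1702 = 2049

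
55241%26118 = 3005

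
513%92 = 53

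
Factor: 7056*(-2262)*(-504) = 2^8*3^5*7^3*13^1*29^1 = 8044178688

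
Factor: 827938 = 2^1 * 503^1 * 823^1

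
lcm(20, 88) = 440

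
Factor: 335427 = 3^1*17^1*6577^1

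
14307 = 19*753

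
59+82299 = 82358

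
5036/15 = 335+11/15 ≈ 335.73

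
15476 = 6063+9413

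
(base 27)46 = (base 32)3i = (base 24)4i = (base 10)114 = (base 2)1110010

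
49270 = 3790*13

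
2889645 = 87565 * 33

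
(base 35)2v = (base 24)45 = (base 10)101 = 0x65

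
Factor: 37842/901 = 2^1 * 3^1 * 7^1 = 42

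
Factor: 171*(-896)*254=-1*2^8*3^2*7^1*19^1*127^1=-38916864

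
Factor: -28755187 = -1*4001^1*7187^1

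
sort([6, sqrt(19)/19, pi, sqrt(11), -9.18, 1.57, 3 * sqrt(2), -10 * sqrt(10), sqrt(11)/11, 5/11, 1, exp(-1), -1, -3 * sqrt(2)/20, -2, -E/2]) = [-10 * sqrt(10), -9.18, -2, -E/2, -1, -3 * sqrt(2)/20, sqrt(19)/19, sqrt(11)/11, exp(-1), 5/11, 1, 1.57, pi, sqrt(11), 3 * sqrt(2), 6]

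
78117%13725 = 9492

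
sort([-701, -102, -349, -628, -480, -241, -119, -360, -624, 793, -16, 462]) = [-701, -628, -624, -480, -360, -349, -241, -119, -102, -16, 462, 793]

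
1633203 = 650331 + 982872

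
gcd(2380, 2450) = 70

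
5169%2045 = 1079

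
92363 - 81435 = 10928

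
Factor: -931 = -1*7^2*19^1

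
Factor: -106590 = -1*2^1*3^1*5^1*11^1*17^1*19^1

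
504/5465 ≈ 0.0922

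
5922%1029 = 777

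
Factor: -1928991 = -1*3^1*642997^1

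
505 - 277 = 228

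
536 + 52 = 588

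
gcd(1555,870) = 5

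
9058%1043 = 714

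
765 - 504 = 261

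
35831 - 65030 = -29199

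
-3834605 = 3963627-7798232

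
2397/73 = 32 + 61/73 ≈ 32.84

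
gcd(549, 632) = 1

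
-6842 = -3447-3395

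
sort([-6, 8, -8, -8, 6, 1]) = [-8, -8, -6, 1, 6, 8]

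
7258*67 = 486286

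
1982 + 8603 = 10585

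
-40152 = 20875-61027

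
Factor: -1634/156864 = -1*2^ (-5)*3^ (-1) = -1/96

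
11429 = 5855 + 5574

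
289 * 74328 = 21480792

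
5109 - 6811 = -1702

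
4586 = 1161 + 3425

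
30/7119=10/2373 ≈ 0.00421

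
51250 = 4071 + 47179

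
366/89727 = 122/29909 ≈ 0.00408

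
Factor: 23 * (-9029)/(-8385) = 3^(-1) * 5^(-1) * 13^(-1) * 23^1 * 43^(-1) * 9029^1 = 207667/8385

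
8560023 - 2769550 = 5790473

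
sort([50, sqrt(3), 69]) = [sqrt(3), 50, 69]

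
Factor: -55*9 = -1*3^2*5^1*11^1 = -495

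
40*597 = 23880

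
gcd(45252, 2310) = 6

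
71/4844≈0.0147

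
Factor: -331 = -1*331^1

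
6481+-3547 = 2934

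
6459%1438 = 707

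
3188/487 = 6 + 266/487 ≈ 6.55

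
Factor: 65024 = 2^9*127^1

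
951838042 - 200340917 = 751497125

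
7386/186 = 1231/31 ≈ 39.71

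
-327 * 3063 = -1001601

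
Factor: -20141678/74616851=-1 * 2^1 * 7927^ (-1) * 9413^ (-1) * 10070839^1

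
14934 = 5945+8989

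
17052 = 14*1218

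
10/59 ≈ 0.169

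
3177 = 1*3177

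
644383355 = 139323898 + 505059457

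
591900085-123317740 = 468582345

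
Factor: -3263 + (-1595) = -1*2^1*7^1*347^1 = -4858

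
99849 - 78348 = 21501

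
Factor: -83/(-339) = 3^(-1) * 83^1 * 113^(-1)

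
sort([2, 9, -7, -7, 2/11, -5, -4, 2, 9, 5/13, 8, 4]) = [-7, -7, -5, -4, 2/11, 5/13, 2, 2, 4, 8, 9, 9]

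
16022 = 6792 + 9230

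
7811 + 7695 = 15506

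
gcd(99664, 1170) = 2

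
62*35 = 2170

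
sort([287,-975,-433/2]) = [-975,-433/2,287]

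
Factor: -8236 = -1*2^2*29^1*71^1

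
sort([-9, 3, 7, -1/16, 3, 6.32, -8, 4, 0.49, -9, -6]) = [-9, -9, -8, -6, -1/16, 0.49, 3, 3, 4, 6.32, 7]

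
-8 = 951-959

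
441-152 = 289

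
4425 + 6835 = 11260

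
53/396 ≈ 0.134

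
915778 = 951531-35753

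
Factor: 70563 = 3^1*43^1*547^1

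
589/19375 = 19/625 = 0.0304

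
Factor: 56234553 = 3^1*18744851^1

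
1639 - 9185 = -7546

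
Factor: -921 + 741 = -1 * 2^2 * 3^2 * 5^1 = -180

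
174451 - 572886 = -398435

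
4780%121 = 61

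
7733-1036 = 6697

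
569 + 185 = 754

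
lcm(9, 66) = 198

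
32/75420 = 8/18855 ≈ 0.000424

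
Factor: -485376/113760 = -1*2^6*3^(-1)*5^(-1) = -64/15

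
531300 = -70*(-7590)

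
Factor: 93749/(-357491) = -1 * 241^1 * 919^(-1) = -241/919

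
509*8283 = 4216047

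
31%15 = 1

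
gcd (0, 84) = 84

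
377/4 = 94 + 1/4 = 94.25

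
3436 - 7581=-4145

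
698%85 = 18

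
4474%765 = 649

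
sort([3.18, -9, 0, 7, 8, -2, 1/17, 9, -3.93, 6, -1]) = [-9, -3.93, -2, -1, 0, 1/17, 3.18, 6, 7, 8, 9]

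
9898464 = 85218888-75320424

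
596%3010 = 596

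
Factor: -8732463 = -1*3^1*227^1*12823^1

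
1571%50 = 21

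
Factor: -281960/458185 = -1 * 2^3 * 13^(-1) = -8/13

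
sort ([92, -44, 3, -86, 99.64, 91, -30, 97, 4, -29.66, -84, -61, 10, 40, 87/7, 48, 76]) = [-86, -84, -61, -44, -30, -29.66, 3, 4, 10, 87/7, 40, 48, 76, 91, 92, 97, 99.64]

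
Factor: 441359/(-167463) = -1*3^(-2)*23^(-1)*809^(-1)*441359^1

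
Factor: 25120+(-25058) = 2^1 * 31^1 = 62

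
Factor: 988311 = 3^1 * 31^1 * 10627^1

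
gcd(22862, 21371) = 497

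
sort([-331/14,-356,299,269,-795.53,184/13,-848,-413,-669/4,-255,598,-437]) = [-848,-795.53,-437,-413,-356,-255,-669/4,-331/14,184/13,269,299,598]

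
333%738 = 333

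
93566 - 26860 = 66706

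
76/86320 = 19/21580 ≈ 0.000880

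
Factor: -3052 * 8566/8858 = -1 * 2^2 * 7^1 * 43^(-1) * 103^(-1) * 109^1 * 4283^1 = -13071716/4429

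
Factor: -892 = -1*2^2*223^1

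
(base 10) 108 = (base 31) 3f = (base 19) 5d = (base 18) 60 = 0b1101100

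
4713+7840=12553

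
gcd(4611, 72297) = 87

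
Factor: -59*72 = -1*2^3*3^2*59^1 = -4248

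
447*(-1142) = -510474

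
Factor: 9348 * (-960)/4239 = -1 * 2^8 * 3^ (-1) * 5^1 * 19^1 * 41^1 * 157^ (-1) = -997120/471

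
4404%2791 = 1613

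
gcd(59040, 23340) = 60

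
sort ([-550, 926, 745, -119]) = [-550, -119, 745, 926]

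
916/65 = 14+6/65 ≈ 14.09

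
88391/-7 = -12627-2/7 ≈ -12627.29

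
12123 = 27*449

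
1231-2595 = -1364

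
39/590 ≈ 0.0661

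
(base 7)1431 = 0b1000110001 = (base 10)561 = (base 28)k1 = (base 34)gh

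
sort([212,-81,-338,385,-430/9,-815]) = [-815,-338,-81,-430/9,212,385]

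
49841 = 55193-5352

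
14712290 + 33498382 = 48210672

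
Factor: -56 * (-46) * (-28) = -1 * 2^6 * 7^2 * 23^1 = -72128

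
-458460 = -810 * 566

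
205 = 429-224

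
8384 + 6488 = 14872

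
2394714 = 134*17871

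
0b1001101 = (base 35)27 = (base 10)77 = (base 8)115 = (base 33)2b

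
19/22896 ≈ 0.000830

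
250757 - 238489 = 12268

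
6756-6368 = 388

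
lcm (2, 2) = 2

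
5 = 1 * 5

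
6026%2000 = 26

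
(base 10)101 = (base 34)2x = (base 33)32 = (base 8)145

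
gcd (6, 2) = 2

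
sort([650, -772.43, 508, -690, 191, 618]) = [-772.43, -690, 191, 508, 618, 650]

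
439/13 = 33 + 10/13 ≈ 33.77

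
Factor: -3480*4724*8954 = -1*2^6*3^1*5^1*11^2*29^1*37^1*1181^1 = -147199462080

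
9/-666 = -1/74 ≈ -0.0135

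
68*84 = 5712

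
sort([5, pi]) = [pi, 5]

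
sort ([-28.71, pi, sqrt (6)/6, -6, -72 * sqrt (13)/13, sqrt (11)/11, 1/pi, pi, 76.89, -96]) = [-96, -28.71, -72 * sqrt (13)/13, -6, sqrt (11)/11, 1/pi, sqrt (6)/6, pi, pi, 76.89]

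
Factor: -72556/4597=-1 * 2^2 * 11^1 * 17^1 * 97^1 * 4597^(-1)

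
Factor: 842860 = 2^2*5^1*17^1*37^1*67^1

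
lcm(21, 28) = 84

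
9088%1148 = 1052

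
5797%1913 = 58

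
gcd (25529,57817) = 1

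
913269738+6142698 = 919412436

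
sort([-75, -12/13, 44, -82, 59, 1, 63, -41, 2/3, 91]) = [-82, -75, -41, -12/13, 2/3, 1, 44, 59, 63, 91]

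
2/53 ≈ 0.0377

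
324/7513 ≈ 0.0431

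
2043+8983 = 11026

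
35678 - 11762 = 23916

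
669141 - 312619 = 356522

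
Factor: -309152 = -1*2^5*9661^1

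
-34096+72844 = 38748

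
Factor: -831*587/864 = -1*2^(-5)*3^(-2)*277^1*587^1 = -162599/288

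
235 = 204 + 31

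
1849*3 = 5547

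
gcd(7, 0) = 7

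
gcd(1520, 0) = 1520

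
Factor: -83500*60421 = -1*2^2*5^3*23^1*37^1*71^1*167^1 = -5045153500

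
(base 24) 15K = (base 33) LN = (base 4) 23030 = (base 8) 1314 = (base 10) 716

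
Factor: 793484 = 2^2*163^1*1217^1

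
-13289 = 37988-51277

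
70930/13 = 5456 + 2/13 ≈ 5456.15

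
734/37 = 19 + 31/37 ≈ 19.84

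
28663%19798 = 8865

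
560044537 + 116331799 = 676376336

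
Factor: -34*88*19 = -1*2^4*11^1*17^1*19^1 = -56848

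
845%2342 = 845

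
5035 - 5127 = -92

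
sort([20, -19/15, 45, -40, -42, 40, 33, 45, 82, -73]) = [-73, -42, -40, -19/15, 20, 33, 40, 45, 45, 82]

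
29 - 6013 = -5984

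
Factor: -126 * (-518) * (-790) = -1 * 2^3 * 3^2 * 5^1 * 7^2 * 37^1 * 79^1 = -51561720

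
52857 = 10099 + 42758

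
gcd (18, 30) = 6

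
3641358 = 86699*42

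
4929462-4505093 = 424369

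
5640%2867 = 2773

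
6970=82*85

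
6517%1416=853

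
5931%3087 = 2844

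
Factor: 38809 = 197^2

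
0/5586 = 0 = 0.00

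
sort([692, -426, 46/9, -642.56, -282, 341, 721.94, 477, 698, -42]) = [-642.56, -426, -282, -42, 46/9, 341, 477, 692, 698, 721.94]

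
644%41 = 29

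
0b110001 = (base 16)31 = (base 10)49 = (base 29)1k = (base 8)61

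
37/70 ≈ 0.529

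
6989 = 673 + 6316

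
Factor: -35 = -1*5^1*7^1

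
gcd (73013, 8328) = 1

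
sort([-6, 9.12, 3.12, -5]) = [-6, -5, 3.12, 9.12]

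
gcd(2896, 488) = 8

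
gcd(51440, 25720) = 25720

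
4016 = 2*2008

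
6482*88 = 570416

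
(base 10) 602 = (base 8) 1132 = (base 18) 1f8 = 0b1001011010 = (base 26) n4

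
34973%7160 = 6333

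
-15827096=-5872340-9954756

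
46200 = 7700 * 6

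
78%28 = 22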